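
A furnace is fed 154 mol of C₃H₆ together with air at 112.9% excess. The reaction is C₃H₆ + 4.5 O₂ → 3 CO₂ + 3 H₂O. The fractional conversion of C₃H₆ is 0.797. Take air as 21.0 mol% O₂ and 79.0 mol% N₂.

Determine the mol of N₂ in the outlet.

5550 mol

Stoichiometric O₂ = 4.5 × 154 = 693 mol; O₂ fed = 693 × 2.129 = 1475 mol.
N₂ fed = 1475 × 79/21 = 5550 mol.
Fuel reacted = 0.797 × 154 → ξ = 122.7 mol.
Outlet (n = n₀ + ν ξ):
  C₃H₆: 154 − 1(122.7) = 31.26
  O₂: 1475 − 4.5(122.7) = 923.1
  N₂: 5550 (inert)
  CO₂: 0 + 3(122.7) = 368.2
  H₂O: 0 + 3(122.7) = 368.2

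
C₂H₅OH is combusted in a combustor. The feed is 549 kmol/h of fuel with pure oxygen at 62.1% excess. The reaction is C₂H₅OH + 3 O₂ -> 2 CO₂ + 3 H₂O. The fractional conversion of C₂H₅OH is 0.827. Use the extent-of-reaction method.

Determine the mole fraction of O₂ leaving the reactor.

0.356

Stoichiometric O₂ = 3 × 549 = 1647 kmol/h; O₂ fed = 1647 × 1.621 = 2670 kmol/h.
Fuel reacted = 0.827 × 549 → ξ = 454 kmol/h.
Outlet (n = n₀ + ν ξ):
  C₂H₅OH: 549 − 1(454) = 94.98
  O₂: 2670 − 3(454) = 1308
  CO₂: 0 + 2(454) = 908
  H₂O: 0 + 3(454) = 1362
Total out = 3673 kmol/h; y_O₂ = 1308 / 3673 = 0.3561.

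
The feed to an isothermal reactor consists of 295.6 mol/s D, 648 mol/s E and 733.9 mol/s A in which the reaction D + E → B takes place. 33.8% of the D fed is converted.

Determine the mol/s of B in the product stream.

99.9 mol/s

D reacted = 0.338 × 295.6 = 99.91 mol/s; ν_D = −1, so ξ = 99.91/1 = 99.91 mol/s.
Outlet amounts (n = n₀ + ν ξ):
  D: 295.6 − 1(99.91) = 195.7
  E: 648 − 1(99.91) = 548.1
  B: 0 + 1(99.91) = 99.91
  A: 733.9 (inert)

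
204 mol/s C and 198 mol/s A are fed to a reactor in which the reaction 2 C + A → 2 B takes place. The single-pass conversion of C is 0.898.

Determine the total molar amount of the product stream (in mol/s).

310 mol/s

C reacted = 0.898 × 204 = 183.2 mol/s; ν_C = −2, so ξ = 183.2/2 = 91.6 mol/s.
Outlet amounts (n = n₀ + ν ξ):
  C: 204 − 2(91.6) = 20.81
  A: 198 − 1(91.6) = 106.4
  B: 0 + 2(91.6) = 183.2
Total out = 20.81 + 106.4 + 183.2 = 310.4 mol/s.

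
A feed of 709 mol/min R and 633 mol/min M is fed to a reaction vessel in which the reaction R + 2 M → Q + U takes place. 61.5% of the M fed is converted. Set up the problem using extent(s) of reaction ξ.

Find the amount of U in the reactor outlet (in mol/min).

M reacted = 0.615 × 633 = 389.3 mol/min; ν_M = −2, so ξ = 389.3/2 = 194.6 mol/min.
Outlet amounts (n = n₀ + ν ξ):
  R: 709 − 1(194.6) = 514.4
  M: 633 − 2(194.6) = 243.7
  Q: 0 + 1(194.6) = 194.6
  U: 0 + 1(194.6) = 194.6

195 mol/min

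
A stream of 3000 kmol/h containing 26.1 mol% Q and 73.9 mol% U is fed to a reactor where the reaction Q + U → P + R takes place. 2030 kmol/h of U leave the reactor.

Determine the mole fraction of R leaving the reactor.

0.0623

For U: n = n₀ − 1ξ → 2030 = 2217 − 1ξ, giving ξ = 187 kmol/h.
Outlet amounts (n = n₀ + ν ξ):
  Q: 783 − 1(187) = 596
  U: 2217 − 1(187) = 2030
  P: 0 + 1(187) = 187
  R: 0 + 1(187) = 187
Total out = 3000 kmol/h; y_R = 187 / 3000 = 0.06233.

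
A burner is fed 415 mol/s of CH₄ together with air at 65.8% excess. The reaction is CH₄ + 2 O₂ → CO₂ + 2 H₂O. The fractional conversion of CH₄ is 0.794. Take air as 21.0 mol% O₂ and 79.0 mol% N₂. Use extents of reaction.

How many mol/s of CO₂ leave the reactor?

330 mol/s

Stoichiometric O₂ = 2 × 415 = 830 mol/s; O₂ fed = 830 × 1.658 = 1376 mol/s.
N₂ fed = 1376 × 79/21 = 5177 mol/s.
Fuel reacted = 0.794 × 415 → ξ = 329.5 mol/s.
Outlet (n = n₀ + ν ξ):
  CH₄: 415 − 1(329.5) = 85.49
  O₂: 1376 − 2(329.5) = 717.1
  N₂: 5177 (inert)
  CO₂: 0 + 1(329.5) = 329.5
  H₂O: 0 + 2(329.5) = 659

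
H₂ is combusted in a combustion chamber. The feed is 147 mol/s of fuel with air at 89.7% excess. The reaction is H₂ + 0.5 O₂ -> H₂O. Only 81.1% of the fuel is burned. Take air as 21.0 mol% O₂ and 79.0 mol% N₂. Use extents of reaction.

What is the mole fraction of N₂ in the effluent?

0.698

Stoichiometric O₂ = 0.5 × 147 = 73.5 mol/s; O₂ fed = 73.5 × 1.897 = 139.4 mol/s.
N₂ fed = 139.4 × 79/21 = 524.5 mol/s.
Fuel reacted = 0.811 × 147 → ξ = 119.2 mol/s.
Outlet (n = n₀ + ν ξ):
  H₂: 147 − 1(119.2) = 27.78
  O₂: 139.4 − 0.5(119.2) = 79.82
  N₂: 524.5 (inert)
  H₂O: 0 + 1(119.2) = 119.2
Total out = 751.3 mol/s; y_N₂ = 524.5 / 751.3 = 0.6981.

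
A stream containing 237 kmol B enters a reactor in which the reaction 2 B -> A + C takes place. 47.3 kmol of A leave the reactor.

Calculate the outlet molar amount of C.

47.3 kmol

For A: n = n₀ + 1ξ → 47.3 = 0 + 1ξ, giving ξ = 47.3 kmol.
Outlet amounts (n = n₀ + ν ξ):
  B: 237 − 2(47.3) = 142.4
  A: 0 + 1(47.3) = 47.3
  C: 0 + 1(47.3) = 47.3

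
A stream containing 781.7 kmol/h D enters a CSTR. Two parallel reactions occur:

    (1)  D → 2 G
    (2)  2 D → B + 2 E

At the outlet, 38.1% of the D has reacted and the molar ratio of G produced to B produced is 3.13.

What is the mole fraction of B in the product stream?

Conversion of D: D consumed = 0.381 × 781.7 = 297.8 kmol/h = 1ξ₁ + 2ξ₂.
Selectivity: 2ξ₁ / (1ξ₂) = 3.13 → ξ₁ = 1.565 ξ₂.
Substitute: (1·1.565 + 2) ξ₂ = 297.8 → ξ₂ = 83.54 kmol/h, ξ₁ = 130.7 kmol/h.
Outlet amounts (n = n₀ + Σ ν·ξ):
  D: 781.7 − 1(130.7) − 2(83.54) = 483.9
  G: 0 + 2(130.7) = 261.5
  B: 0 + 1(83.54) = 83.54
  E: 0 + 2(83.54) = 167.1
Total out = 996 kmol/h; y_B = 83.54 / 996 = 0.08388.

0.0839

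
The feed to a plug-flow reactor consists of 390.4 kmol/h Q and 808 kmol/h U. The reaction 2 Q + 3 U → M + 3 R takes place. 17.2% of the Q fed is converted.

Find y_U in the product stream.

Q reacted = 0.172 × 390.4 = 67.15 kmol/h; ν_Q = −2, so ξ = 67.15/2 = 33.57 kmol/h.
Outlet amounts (n = n₀ + ν ξ):
  Q: 390.4 − 2(33.57) = 323.3
  U: 808 − 3(33.57) = 707.3
  M: 0 + 1(33.57) = 33.57
  R: 0 + 3(33.57) = 100.7
Total out = 1165 kmol/h; y_U = 707.3 / 1165 = 0.6072.

0.607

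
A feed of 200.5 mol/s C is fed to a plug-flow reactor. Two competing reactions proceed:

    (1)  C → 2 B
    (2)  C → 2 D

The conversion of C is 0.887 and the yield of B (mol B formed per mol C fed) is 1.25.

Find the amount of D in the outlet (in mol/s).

105 mol/s

Yield of B: 2ξ₁ / 200.5 = 1.25 → ξ₁ = 125.3 mol/s.
Conversion of C: 1ξ₁ + 1ξ₂ = 0.887 × 200.5 = 177.8 → ξ₂ = 52.53 mol/s.
Outlet amounts (n = n₀ + Σ ν·ξ):
  C: 200.5 − 1(125.3) − 1(52.53) = 22.66
  B: 0 + 2(125.3) = 250.6
  D: 0 + 2(52.53) = 105.1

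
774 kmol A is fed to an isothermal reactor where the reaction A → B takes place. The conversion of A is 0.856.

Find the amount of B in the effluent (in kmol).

663 kmol

A reacted = 0.856 × 774 = 662.5 kmol; ν_A = −1, so ξ = 662.5/1 = 662.5 kmol.
Outlet amounts (n = n₀ + ν ξ):
  A: 774 − 1(662.5) = 111.5
  B: 0 + 1(662.5) = 662.5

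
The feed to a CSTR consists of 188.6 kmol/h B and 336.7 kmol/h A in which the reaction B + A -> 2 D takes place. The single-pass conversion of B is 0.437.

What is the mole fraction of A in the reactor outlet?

B reacted = 0.437 × 188.6 = 82.42 kmol/h; ν_B = −1, so ξ = 82.42/1 = 82.42 kmol/h.
Outlet amounts (n = n₀ + ν ξ):
  B: 188.6 − 1(82.42) = 106.2
  A: 336.7 − 1(82.42) = 254.3
  D: 0 + 2(82.42) = 164.8
Total out = 525.3 kmol/h; y_A = 254.3 / 525.3 = 0.4841.

0.484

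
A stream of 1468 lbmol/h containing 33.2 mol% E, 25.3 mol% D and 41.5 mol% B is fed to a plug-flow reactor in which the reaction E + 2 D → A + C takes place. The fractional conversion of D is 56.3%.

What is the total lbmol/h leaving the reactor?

D reacted = 0.563 × 371.4 = 209.1 lbmol/h; ν_D = −2, so ξ = 209.1/2 = 104.6 lbmol/h.
Outlet amounts (n = n₀ + ν ξ):
  E: 487.4 − 1(104.6) = 382.8
  D: 371.4 − 2(104.6) = 162.3
  A: 0 + 1(104.6) = 104.6
  C: 0 + 1(104.6) = 104.6
  B: 609.2 (inert)
Total out = 382.8 + 162.3 + 104.6 + 104.6 + 609.2 = 1363 lbmol/h.

1360 lbmol/h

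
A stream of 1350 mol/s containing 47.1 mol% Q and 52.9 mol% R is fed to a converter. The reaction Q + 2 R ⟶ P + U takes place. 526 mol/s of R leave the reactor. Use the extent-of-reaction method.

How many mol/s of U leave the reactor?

94.1 mol/s

For R: n = n₀ − 2ξ → 526 = 714.1 − 2ξ, giving ξ = 94.07 mol/s.
Outlet amounts (n = n₀ + ν ξ):
  Q: 635.9 − 1(94.07) = 541.8
  R: 714.1 − 2(94.07) = 526
  P: 0 + 1(94.07) = 94.07
  U: 0 + 1(94.07) = 94.07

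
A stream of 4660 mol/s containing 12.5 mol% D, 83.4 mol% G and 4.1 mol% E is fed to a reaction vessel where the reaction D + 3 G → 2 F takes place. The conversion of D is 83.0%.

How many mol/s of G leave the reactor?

2440 mol/s

D reacted = 0.83 × 582.5 = 483.5 mol/s; ν_D = −1, so ξ = 483.5/1 = 483.5 mol/s.
Outlet amounts (n = n₀ + ν ξ):
  D: 582.5 − 1(483.5) = 99.03
  G: 3886 − 3(483.5) = 2436
  F: 0 + 2(483.5) = 966.9
  E: 191.1 (inert)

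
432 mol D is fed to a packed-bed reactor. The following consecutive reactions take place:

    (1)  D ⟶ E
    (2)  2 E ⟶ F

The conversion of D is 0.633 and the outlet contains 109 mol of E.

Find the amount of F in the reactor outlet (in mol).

82.2 mol

Conversion of D: D consumed = 1ξ₁ = 0.633 × 432 → ξ₁ = 273.5 mol.
E balance: n_E = 0 + 1ξ₁ − 2ξ₂ = 109 → ξ₂ = (1·273.5 − 109)/2 = 82.23 mol.
Outlet amounts (n = n₀ + Σ ν·ξ):
  D: 432 − 1(273.5) = 158.5
  E: 0 + 1(273.5) − 2(82.23) = 109
  F: 0 + 1(82.23) = 82.23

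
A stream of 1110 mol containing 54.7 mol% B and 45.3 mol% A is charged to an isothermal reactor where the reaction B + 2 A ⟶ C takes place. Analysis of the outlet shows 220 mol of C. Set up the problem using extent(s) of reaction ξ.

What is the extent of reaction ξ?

For C: n = n₀ + 1ξ → 220 = 0 + 1ξ, giving ξ = 220 mol.
Outlet amounts (n = n₀ + ν ξ):
  B: 607.2 − 1(220) = 387.2
  A: 502.8 − 2(220) = 62.83
  C: 0 + 1(220) = 220

ξ = 220 mol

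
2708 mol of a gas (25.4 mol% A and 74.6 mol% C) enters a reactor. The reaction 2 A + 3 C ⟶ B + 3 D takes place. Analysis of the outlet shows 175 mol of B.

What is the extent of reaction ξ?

For B: n = n₀ + 1ξ → 175 = 0 + 1ξ, giving ξ = 175 mol.
Outlet amounts (n = n₀ + ν ξ):
  A: 687.8 − 2(175) = 337.8
  C: 2020 − 3(175) = 1495
  B: 0 + 1(175) = 175
  D: 0 + 3(175) = 525

ξ = 175 mol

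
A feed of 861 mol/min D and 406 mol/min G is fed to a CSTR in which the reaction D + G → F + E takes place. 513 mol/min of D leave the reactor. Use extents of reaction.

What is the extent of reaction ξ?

ξ = 348 mol/min

For D: n = n₀ − 1ξ → 513 = 861 − 1ξ, giving ξ = 348 mol/min.
Outlet amounts (n = n₀ + ν ξ):
  D: 861 − 1(348) = 513
  G: 406 − 1(348) = 58
  F: 0 + 1(348) = 348
  E: 0 + 1(348) = 348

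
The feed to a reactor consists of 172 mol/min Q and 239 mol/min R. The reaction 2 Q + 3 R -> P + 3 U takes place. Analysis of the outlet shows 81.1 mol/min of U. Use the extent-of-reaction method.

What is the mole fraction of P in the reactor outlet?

0.0704

For U: n = n₀ + 3ξ → 81.1 = 0 + 3ξ, giving ξ = 27.03 mol/min.
Outlet amounts (n = n₀ + ν ξ):
  Q: 172 − 2(27.03) = 117.9
  R: 239 − 3(27.03) = 157.9
  P: 0 + 1(27.03) = 27.03
  U: 0 + 3(27.03) = 81.1
Total out = 384 mol/min; y_P = 27.03 / 384 = 0.07041.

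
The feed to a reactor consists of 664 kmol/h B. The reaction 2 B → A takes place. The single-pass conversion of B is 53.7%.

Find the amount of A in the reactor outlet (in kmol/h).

B reacted = 0.537 × 664 = 356.6 kmol/h; ν_B = −2, so ξ = 356.6/2 = 178.3 kmol/h.
Outlet amounts (n = n₀ + ν ξ):
  B: 664 − 2(178.3) = 307.4
  A: 0 + 1(178.3) = 178.3

178 kmol/h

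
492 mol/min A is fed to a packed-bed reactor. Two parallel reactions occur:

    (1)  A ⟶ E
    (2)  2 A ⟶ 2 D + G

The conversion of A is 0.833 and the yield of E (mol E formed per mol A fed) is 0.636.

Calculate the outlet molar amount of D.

96.9 mol/min

Yield of E: 1ξ₁ / 492 = 0.636 → ξ₁ = 312.9 mol/min.
Conversion of A: 1ξ₁ + 2ξ₂ = 0.833 × 492 = 409.8 → ξ₂ = 48.46 mol/min.
Outlet amounts (n = n₀ + Σ ν·ξ):
  A: 492 − 1(312.9) − 2(48.46) = 82.16
  E: 0 + 1(312.9) = 312.9
  D: 0 + 2(48.46) = 96.92
  G: 0 + 1(48.46) = 48.46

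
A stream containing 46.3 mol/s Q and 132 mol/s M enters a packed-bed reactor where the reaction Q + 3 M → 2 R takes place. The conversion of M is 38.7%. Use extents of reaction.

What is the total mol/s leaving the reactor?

144 mol/s

M reacted = 0.387 × 132 = 51.08 mol/s; ν_M = −3, so ξ = 51.08/3 = 17.03 mol/s.
Outlet amounts (n = n₀ + ν ξ):
  Q: 46.3 − 1(17.03) = 29.27
  M: 132 − 3(17.03) = 80.92
  R: 0 + 2(17.03) = 34.06
Total out = 29.27 + 80.92 + 34.06 = 144.2 mol/s.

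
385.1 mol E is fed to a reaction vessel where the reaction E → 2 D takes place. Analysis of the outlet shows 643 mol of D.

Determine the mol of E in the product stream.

For D: n = n₀ + 2ξ → 643 = 0 + 2ξ, giving ξ = 321.5 mol.
Outlet amounts (n = n₀ + ν ξ):
  E: 385.1 − 1(321.5) = 63.6
  D: 0 + 2(321.5) = 643

63.6 mol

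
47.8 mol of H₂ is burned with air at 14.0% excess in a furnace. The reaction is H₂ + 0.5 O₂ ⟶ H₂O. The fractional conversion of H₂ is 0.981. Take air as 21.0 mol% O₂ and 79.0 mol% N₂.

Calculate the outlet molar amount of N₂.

102 mol

Stoichiometric O₂ = 0.5 × 47.8 = 23.9 mol; O₂ fed = 23.9 × 1.140 = 27.25 mol.
N₂ fed = 27.25 × 79/21 = 102.5 mol.
Fuel reacted = 0.981 × 47.8 → ξ = 46.89 mol.
Outlet (n = n₀ + ν ξ):
  H₂: 47.8 − 1(46.89) = 0.9082
  O₂: 27.25 − 0.5(46.89) = 3.8
  N₂: 102.5 (inert)
  H₂O: 0 + 1(46.89) = 46.89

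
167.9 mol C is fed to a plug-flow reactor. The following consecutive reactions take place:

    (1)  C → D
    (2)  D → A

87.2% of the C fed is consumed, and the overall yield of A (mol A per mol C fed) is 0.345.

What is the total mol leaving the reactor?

168 mol

Conversion of C: C consumed = 1ξ₁ = 0.872 × 167.9 → ξ₁ = 146.4 mol.
Yield of A: 1ξ₂ / 167.9 = 0.345 → ξ₂ = 57.93 mol.
Outlet amounts (n = n₀ + Σ ν·ξ):
  C: 167.9 − 1(146.4) = 21.49
  D: 0 + 1(146.4) − 1(57.93) = 88.48
  A: 0 + 1(57.93) = 57.93
Total out = 21.49 + 88.48 + 57.93 = 167.9 mol.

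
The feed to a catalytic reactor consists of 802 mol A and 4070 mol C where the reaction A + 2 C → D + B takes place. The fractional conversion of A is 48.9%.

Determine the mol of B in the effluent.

A reacted = 0.489 × 802 = 392.2 mol; ν_A = −1, so ξ = 392.2/1 = 392.2 mol.
Outlet amounts (n = n₀ + ν ξ):
  A: 802 − 1(392.2) = 409.8
  C: 4070 − 2(392.2) = 3286
  D: 0 + 1(392.2) = 392.2
  B: 0 + 1(392.2) = 392.2

392 mol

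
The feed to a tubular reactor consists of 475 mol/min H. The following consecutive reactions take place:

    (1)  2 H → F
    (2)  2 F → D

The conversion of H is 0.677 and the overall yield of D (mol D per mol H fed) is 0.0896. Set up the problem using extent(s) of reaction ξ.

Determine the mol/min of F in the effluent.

Conversion of H: H consumed = 2ξ₁ = 0.677 × 475 → ξ₁ = 160.8 mol/min.
Yield of D: 1ξ₂ / 475 = 0.0896 → ξ₂ = 42.56 mol/min.
Outlet amounts (n = n₀ + Σ ν·ξ):
  H: 475 − 2(160.8) = 153.4
  F: 0 + 1(160.8) − 2(42.56) = 75.67
  D: 0 + 1(42.56) = 42.56

75.7 mol/min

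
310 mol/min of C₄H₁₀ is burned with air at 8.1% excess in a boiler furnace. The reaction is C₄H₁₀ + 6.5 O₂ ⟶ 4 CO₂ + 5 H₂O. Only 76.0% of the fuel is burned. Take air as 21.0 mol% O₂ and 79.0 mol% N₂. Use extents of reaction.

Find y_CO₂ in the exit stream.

Stoichiometric O₂ = 6.5 × 310 = 2015 mol/min; O₂ fed = 2015 × 1.081 = 2178 mol/min.
N₂ fed = 2178 × 79/21 = 8194 mol/min.
Fuel reacted = 0.76 × 310 → ξ = 235.6 mol/min.
Outlet (n = n₀ + ν ξ):
  C₄H₁₀: 310 − 1(235.6) = 74.4
  O₂: 2178 − 6.5(235.6) = 646.8
  N₂: 8194 (inert)
  CO₂: 0 + 4(235.6) = 942.4
  H₂O: 0 + 5(235.6) = 1178
Total out = 11040 mol/min; y_CO₂ = 942.4 / 11040 = 0.08539.

0.0854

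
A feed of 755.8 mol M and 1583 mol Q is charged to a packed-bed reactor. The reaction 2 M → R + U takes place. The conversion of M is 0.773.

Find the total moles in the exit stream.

M reacted = 0.773 × 755.8 = 584.2 mol; ν_M = −2, so ξ = 584.2/2 = 292.1 mol.
Outlet amounts (n = n₀ + ν ξ):
  M: 755.8 − 2(292.1) = 171.6
  R: 0 + 1(292.1) = 292.1
  U: 0 + 1(292.1) = 292.1
  Q: 1583 (inert)
Total out = 171.6 + 292.1 + 292.1 + 1583 = 2339 mol.

2340 mol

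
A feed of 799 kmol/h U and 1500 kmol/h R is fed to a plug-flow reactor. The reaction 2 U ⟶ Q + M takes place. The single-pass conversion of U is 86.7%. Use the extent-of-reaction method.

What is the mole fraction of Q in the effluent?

0.151

U reacted = 0.867 × 799 = 692.7 kmol/h; ν_U = −2, so ξ = 692.7/2 = 346.4 kmol/h.
Outlet amounts (n = n₀ + ν ξ):
  U: 799 − 2(346.4) = 106.3
  Q: 0 + 1(346.4) = 346.4
  M: 0 + 1(346.4) = 346.4
  R: 1500 (inert)
Total out = 2299 kmol/h; y_Q = 346.4 / 2299 = 0.1507.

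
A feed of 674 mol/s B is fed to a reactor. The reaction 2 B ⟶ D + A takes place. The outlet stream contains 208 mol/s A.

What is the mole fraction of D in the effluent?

0.309

For A: n = n₀ + 1ξ → 208 = 0 + 1ξ, giving ξ = 208 mol/s.
Outlet amounts (n = n₀ + ν ξ):
  B: 674 − 2(208) = 258
  D: 0 + 1(208) = 208
  A: 0 + 1(208) = 208
Total out = 674 mol/s; y_D = 208 / 674 = 0.3086.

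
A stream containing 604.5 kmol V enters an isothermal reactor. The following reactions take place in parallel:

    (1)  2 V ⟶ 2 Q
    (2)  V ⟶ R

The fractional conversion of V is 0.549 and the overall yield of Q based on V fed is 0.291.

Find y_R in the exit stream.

0.258

Yield of Q: 2ξ₁ / 604.5 = 0.291 → ξ₁ = 87.95 kmol.
Conversion of V: 2ξ₁ + 1ξ₂ = 0.549 × 604.5 = 331.9 → ξ₂ = 156 kmol.
Outlet amounts (n = n₀ + Σ ν·ξ):
  V: 604.5 − 2(87.95) − 1(156) = 272.6
  Q: 0 + 2(87.95) = 175.9
  R: 0 + 1(156) = 156
Total out = 604.5 kmol; y_R = 156 / 604.5 = 0.258.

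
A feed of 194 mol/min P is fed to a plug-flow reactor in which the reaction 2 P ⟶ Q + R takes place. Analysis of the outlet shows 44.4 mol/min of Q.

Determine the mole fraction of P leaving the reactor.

For Q: n = n₀ + 1ξ → 44.4 = 0 + 1ξ, giving ξ = 44.4 mol/min.
Outlet amounts (n = n₀ + ν ξ):
  P: 194 − 2(44.4) = 105.2
  Q: 0 + 1(44.4) = 44.4
  R: 0 + 1(44.4) = 44.4
Total out = 194 mol/min; y_P = 105.2 / 194 = 0.5423.

0.542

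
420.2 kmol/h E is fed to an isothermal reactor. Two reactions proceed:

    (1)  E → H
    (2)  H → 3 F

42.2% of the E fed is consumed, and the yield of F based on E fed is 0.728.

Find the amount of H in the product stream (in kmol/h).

Conversion of E: E consumed = 1ξ₁ = 0.422 × 420.2 → ξ₁ = 177.3 kmol/h.
Yield of F: 3ξ₂ / 420.2 = 0.728 → ξ₂ = 102 kmol/h.
Outlet amounts (n = n₀ + Σ ν·ξ):
  E: 420.2 − 1(177.3) = 242.9
  H: 0 + 1(177.3) − 1(102) = 75.36
  F: 0 + 3(102) = 305.9

75.4 kmol/h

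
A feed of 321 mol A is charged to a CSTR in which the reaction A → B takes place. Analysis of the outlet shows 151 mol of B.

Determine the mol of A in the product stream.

For B: n = n₀ + 1ξ → 151 = 0 + 1ξ, giving ξ = 151 mol.
Outlet amounts (n = n₀ + ν ξ):
  A: 321 − 1(151) = 170
  B: 0 + 1(151) = 151

170 mol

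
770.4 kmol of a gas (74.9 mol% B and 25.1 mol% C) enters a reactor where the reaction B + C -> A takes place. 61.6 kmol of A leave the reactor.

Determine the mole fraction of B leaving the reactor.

0.727

For A: n = n₀ + 1ξ → 61.6 = 0 + 1ξ, giving ξ = 61.6 kmol.
Outlet amounts (n = n₀ + ν ξ):
  B: 577 − 1(61.6) = 515.4
  C: 193.4 − 1(61.6) = 131.8
  A: 0 + 1(61.6) = 61.6
Total out = 708.8 kmol; y_B = 515.4 / 708.8 = 0.7272.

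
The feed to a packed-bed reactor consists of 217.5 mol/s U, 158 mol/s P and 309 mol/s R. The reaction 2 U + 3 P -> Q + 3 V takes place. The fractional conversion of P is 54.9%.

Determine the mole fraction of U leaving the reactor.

0.244

P reacted = 0.549 × 158 = 86.74 mol/s; ν_P = −3, so ξ = 86.74/3 = 28.91 mol/s.
Outlet amounts (n = n₀ + ν ξ):
  U: 217.5 − 2(28.91) = 159.7
  P: 158 − 3(28.91) = 71.26
  Q: 0 + 1(28.91) = 28.91
  V: 0 + 3(28.91) = 86.74
  R: 309 (inert)
Total out = 655.6 mol/s; y_U = 159.7 / 655.6 = 0.2436.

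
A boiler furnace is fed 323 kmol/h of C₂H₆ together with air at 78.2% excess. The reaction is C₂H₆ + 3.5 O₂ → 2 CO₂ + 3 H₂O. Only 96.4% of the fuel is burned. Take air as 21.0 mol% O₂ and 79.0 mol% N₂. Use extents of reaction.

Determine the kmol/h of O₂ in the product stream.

Stoichiometric O₂ = 3.5 × 323 = 1130 kmol/h; O₂ fed = 1130 × 1.782 = 2015 kmol/h.
N₂ fed = 2015 × 79/21 = 7579 kmol/h.
Fuel reacted = 0.964 × 323 → ξ = 311.4 kmol/h.
Outlet (n = n₀ + ν ξ):
  C₂H₆: 323 − 1(311.4) = 11.63
  O₂: 2015 − 3.5(311.4) = 924.7
  N₂: 7579 (inert)
  CO₂: 0 + 2(311.4) = 622.7
  H₂O: 0 + 3(311.4) = 934.1

925 kmol/h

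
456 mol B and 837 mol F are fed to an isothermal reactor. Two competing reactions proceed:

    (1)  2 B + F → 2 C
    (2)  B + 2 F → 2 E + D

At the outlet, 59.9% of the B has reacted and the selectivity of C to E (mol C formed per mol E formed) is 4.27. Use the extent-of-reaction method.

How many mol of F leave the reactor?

657 mol

Conversion of B: B consumed = 0.599 × 456 = 273.1 mol = 2ξ₁ + 1ξ₂.
Selectivity: 2ξ₁ / (2ξ₂) = 4.27 → ξ₁ = 4.27 ξ₂.
Substitute: (2·4.27 + 1) ξ₂ = 273.1 → ξ₂ = 28.63 mol, ξ₁ = 122.3 mol.
Outlet amounts (n = n₀ + Σ ν·ξ):
  B: 456 − 2(122.3) − 1(28.63) = 182.9
  F: 837 − 1(122.3) − 2(28.63) = 657.5
  C: 0 + 2(122.3) = 244.5
  E: 0 + 2(28.63) = 57.26
  D: 0 + 1(28.63) = 28.63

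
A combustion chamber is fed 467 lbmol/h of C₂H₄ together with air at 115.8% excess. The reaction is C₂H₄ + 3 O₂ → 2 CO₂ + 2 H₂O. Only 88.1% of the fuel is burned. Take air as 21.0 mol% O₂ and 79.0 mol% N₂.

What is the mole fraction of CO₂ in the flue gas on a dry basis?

0.0586

Stoichiometric O₂ = 3 × 467 = 1401 lbmol/h; O₂ fed = 1401 × 2.158 = 3023 lbmol/h.
N₂ fed = 3023 × 79/21 = 11370 lbmol/h.
Fuel reacted = 0.881 × 467 → ξ = 411.4 lbmol/h.
Outlet (n = n₀ + ν ξ):
  C₂H₄: 467 − 1(411.4) = 55.57
  O₂: 3023 − 3(411.4) = 1789
  N₂: 11370 (inert)
  CO₂: 0 + 2(411.4) = 822.9
  H₂O: 0 + 2(411.4) = 822.9
Dry total = 14040 lbmol/h; y_CO₂ (dry) = 822.9 / 14040 = 0.0586.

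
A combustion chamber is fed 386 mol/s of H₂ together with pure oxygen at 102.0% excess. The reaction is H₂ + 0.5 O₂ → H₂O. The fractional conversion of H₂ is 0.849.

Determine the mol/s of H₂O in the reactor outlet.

Stoichiometric O₂ = 0.5 × 386 = 193 mol/s; O₂ fed = 193 × 2.020 = 389.9 mol/s.
Fuel reacted = 0.849 × 386 → ξ = 327.7 mol/s.
Outlet (n = n₀ + ν ξ):
  H₂: 386 − 1(327.7) = 58.29
  O₂: 389.9 − 0.5(327.7) = 226
  H₂O: 0 + 1(327.7) = 327.7

328 mol/s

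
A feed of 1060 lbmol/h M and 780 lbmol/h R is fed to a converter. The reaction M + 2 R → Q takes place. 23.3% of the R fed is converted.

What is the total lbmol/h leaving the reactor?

1660 lbmol/h

R reacted = 0.233 × 780 = 181.7 lbmol/h; ν_R = −2, so ξ = 181.7/2 = 90.87 lbmol/h.
Outlet amounts (n = n₀ + ν ξ):
  M: 1060 − 1(90.87) = 969.1
  R: 780 − 2(90.87) = 598.3
  Q: 0 + 1(90.87) = 90.87
Total out = 969.1 + 598.3 + 90.87 = 1658 lbmol/h.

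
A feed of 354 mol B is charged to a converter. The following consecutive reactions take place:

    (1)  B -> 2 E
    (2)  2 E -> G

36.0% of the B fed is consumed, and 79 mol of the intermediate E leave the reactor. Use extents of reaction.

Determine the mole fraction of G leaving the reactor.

Conversion of B: B consumed = 1ξ₁ = 0.36 × 354 → ξ₁ = 127.4 mol.
E balance: n_E = 0 + 2ξ₁ − 2ξ₂ = 79 → ξ₂ = (2·127.4 − 79)/2 = 87.94 mol.
Outlet amounts (n = n₀ + Σ ν·ξ):
  B: 354 − 1(127.4) = 226.6
  E: 0 + 2(127.4) − 2(87.94) = 79
  G: 0 + 1(87.94) = 87.94
Total out = 393.5 mol; y_G = 87.94 / 393.5 = 0.2235.

0.223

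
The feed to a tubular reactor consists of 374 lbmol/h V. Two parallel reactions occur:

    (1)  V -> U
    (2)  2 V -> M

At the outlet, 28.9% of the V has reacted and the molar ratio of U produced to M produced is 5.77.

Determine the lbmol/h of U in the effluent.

80.3 lbmol/h

Conversion of V: V consumed = 0.289 × 374 = 108.1 lbmol/h = 1ξ₁ + 2ξ₂.
Selectivity: 1ξ₁ / (1ξ₂) = 5.77 → ξ₁ = 5.77 ξ₂.
Substitute: (1·5.77 + 2) ξ₂ = 108.1 → ξ₂ = 13.91 lbmol/h, ξ₁ = 80.26 lbmol/h.
Outlet amounts (n = n₀ + Σ ν·ξ):
  V: 374 − 1(80.26) − 2(13.91) = 265.9
  U: 0 + 1(80.26) = 80.26
  M: 0 + 1(13.91) = 13.91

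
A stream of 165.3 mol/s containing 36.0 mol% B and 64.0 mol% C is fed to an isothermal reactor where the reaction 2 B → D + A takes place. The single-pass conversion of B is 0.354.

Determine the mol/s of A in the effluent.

10.5 mol/s

B reacted = 0.354 × 59.51 = 21.07 mol/s; ν_B = −2, so ξ = 21.07/2 = 10.53 mol/s.
Outlet amounts (n = n₀ + ν ξ):
  B: 59.51 − 2(10.53) = 38.44
  D: 0 + 1(10.53) = 10.53
  A: 0 + 1(10.53) = 10.53
  C: 105.8 (inert)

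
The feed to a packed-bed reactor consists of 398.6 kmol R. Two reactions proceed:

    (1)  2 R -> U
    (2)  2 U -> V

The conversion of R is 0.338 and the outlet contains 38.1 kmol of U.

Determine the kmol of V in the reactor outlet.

Conversion of R: R consumed = 2ξ₁ = 0.338 × 398.6 → ξ₁ = 67.36 kmol.
U balance: n_U = 0 + 1ξ₁ − 2ξ₂ = 38.1 → ξ₂ = (1·67.36 − 38.1)/2 = 14.63 kmol.
Outlet amounts (n = n₀ + Σ ν·ξ):
  R: 398.6 − 2(67.36) = 263.9
  U: 0 + 1(67.36) − 2(14.63) = 38.1
  V: 0 + 1(14.63) = 14.63

14.6 kmol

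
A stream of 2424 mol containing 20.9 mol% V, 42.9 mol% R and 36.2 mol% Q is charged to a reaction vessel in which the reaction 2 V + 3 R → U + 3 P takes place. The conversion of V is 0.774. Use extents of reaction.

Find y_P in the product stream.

V reacted = 0.774 × 506.6 = 392.1 mol; ν_V = −2, so ξ = 392.1/2 = 196.1 mol.
Outlet amounts (n = n₀ + ν ξ):
  V: 506.6 − 2(196.1) = 114.5
  R: 1040 − 3(196.1) = 451.7
  U: 0 + 1(196.1) = 196.1
  P: 0 + 3(196.1) = 588.2
  Q: 877.5 (inert)
Total out = 2228 mol; y_P = 588.2 / 2228 = 0.264.

0.264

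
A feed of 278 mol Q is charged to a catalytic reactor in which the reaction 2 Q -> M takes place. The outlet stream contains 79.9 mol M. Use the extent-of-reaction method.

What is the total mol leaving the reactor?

For M: n = n₀ + 1ξ → 79.9 = 0 + 1ξ, giving ξ = 79.9 mol.
Outlet amounts (n = n₀ + ν ξ):
  Q: 278 − 2(79.9) = 118.2
  M: 0 + 1(79.9) = 79.9
Total out = 118.2 + 79.9 = 198.1 mol.

198 mol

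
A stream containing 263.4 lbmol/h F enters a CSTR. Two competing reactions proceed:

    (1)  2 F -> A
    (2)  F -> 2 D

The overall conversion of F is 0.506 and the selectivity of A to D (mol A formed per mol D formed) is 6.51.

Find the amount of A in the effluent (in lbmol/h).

64.2 lbmol/h

Conversion of F: F consumed = 0.506 × 263.4 = 133.3 lbmol/h = 2ξ₁ + 1ξ₂.
Selectivity: 1ξ₁ / (2ξ₂) = 6.51 → ξ₁ = 13.02 ξ₂.
Substitute: (2·13.02 + 1) ξ₂ = 133.3 → ξ₂ = 4.929 lbmol/h, ξ₁ = 64.18 lbmol/h.
Outlet amounts (n = n₀ + Σ ν·ξ):
  F: 263.4 − 2(64.18) − 1(4.929) = 130.1
  A: 0 + 1(64.18) = 64.18
  D: 0 + 2(4.929) = 9.858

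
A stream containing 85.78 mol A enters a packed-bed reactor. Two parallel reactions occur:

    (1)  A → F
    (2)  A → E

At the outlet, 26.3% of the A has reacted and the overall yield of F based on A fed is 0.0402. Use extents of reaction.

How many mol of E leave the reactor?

Yield of F: 1ξ₁ / 85.78 = 0.0402 → ξ₁ = 3.448 mol.
Conversion of A: 1ξ₁ + 1ξ₂ = 0.263 × 85.78 = 22.56 → ξ₂ = 19.11 mol.
Outlet amounts (n = n₀ + Σ ν·ξ):
  A: 85.78 − 1(3.448) − 1(19.11) = 63.22
  F: 0 + 1(3.448) = 3.448
  E: 0 + 1(19.11) = 19.11

19.1 mol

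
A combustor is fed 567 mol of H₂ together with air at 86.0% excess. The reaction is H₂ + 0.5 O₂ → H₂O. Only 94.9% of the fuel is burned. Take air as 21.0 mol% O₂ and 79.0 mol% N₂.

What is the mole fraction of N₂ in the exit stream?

0.706

Stoichiometric O₂ = 0.5 × 567 = 283.5 mol; O₂ fed = 283.5 × 1.860 = 527.3 mol.
N₂ fed = 527.3 × 79/21 = 1984 mol.
Fuel reacted = 0.949 × 567 → ξ = 538.1 mol.
Outlet (n = n₀ + ν ξ):
  H₂: 567 − 1(538.1) = 28.92
  O₂: 527.3 − 0.5(538.1) = 258.3
  N₂: 1984 (inert)
  H₂O: 0 + 1(538.1) = 538.1
Total out = 2809 mol; y_N₂ = 1984 / 2809 = 0.7062.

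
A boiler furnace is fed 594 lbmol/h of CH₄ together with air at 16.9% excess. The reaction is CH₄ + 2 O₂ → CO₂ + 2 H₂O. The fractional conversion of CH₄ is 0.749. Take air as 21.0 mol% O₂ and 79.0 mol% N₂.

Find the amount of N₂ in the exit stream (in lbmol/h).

5220 lbmol/h

Stoichiometric O₂ = 2 × 594 = 1188 lbmol/h; O₂ fed = 1188 × 1.169 = 1389 lbmol/h.
N₂ fed = 1389 × 79/21 = 5224 lbmol/h.
Fuel reacted = 0.749 × 594 → ξ = 444.9 lbmol/h.
Outlet (n = n₀ + ν ξ):
  CH₄: 594 − 1(444.9) = 149.1
  O₂: 1389 − 2(444.9) = 499
  N₂: 5224 (inert)
  CO₂: 0 + 1(444.9) = 444.9
  H₂O: 0 + 2(444.9) = 889.8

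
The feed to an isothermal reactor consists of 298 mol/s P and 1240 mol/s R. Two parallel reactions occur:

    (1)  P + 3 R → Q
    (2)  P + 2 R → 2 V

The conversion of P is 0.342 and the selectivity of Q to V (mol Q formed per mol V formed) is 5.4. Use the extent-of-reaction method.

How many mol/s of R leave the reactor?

Conversion of P: P consumed = 0.342 × 298 = 101.9 mol/s = 1ξ₁ + 1ξ₂.
Selectivity: 1ξ₁ / (2ξ₂) = 5.4 → ξ₁ = 10.8 ξ₂.
Substitute: (1·10.8 + 1) ξ₂ = 101.9 → ξ₂ = 8.637 mol/s, ξ₁ = 93.28 mol/s.
Outlet amounts (n = n₀ + Σ ν·ξ):
  P: 298 − 1(93.28) − 1(8.637) = 196.1
  R: 1240 − 3(93.28) − 2(8.637) = 942.9
  Q: 0 + 1(93.28) = 93.28
  V: 0 + 2(8.637) = 17.27

943 mol/s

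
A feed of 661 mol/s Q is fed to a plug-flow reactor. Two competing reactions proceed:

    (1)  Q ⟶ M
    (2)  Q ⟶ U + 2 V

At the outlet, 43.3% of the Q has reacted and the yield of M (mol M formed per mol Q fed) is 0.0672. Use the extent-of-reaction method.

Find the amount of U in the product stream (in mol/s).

Yield of M: 1ξ₁ / 661 = 0.0672 → ξ₁ = 44.42 mol/s.
Conversion of Q: 1ξ₁ + 1ξ₂ = 0.433 × 661 = 286.2 → ξ₂ = 241.8 mol/s.
Outlet amounts (n = n₀ + Σ ν·ξ):
  Q: 661 − 1(44.42) − 1(241.8) = 374.8
  M: 0 + 1(44.42) = 44.42
  U: 0 + 1(241.8) = 241.8
  V: 0 + 2(241.8) = 483.6

242 mol/s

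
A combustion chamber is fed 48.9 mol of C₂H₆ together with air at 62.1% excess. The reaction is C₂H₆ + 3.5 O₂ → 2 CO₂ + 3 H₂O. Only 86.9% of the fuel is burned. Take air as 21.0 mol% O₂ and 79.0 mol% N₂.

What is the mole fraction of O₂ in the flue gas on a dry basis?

0.102

Stoichiometric O₂ = 3.5 × 48.9 = 171.2 mol; O₂ fed = 171.2 × 1.621 = 277.4 mol.
N₂ fed = 277.4 × 79/21 = 1044 mol.
Fuel reacted = 0.869 × 48.9 → ξ = 42.49 mol.
Outlet (n = n₀ + ν ξ):
  C₂H₆: 48.9 − 1(42.49) = 6.406
  O₂: 277.4 − 3.5(42.49) = 128.7
  N₂: 1044 (inert)
  CO₂: 0 + 2(42.49) = 84.99
  H₂O: 0 + 3(42.49) = 127.5
Dry total = 1264 mol; y_O₂ (dry) = 128.7 / 1264 = 0.1018.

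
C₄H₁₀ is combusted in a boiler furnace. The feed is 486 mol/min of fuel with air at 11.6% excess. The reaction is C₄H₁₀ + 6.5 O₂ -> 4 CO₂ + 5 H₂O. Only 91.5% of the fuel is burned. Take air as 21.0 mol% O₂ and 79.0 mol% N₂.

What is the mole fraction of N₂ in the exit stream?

0.739

Stoichiometric O₂ = 6.5 × 486 = 3159 mol/min; O₂ fed = 3159 × 1.116 = 3525 mol/min.
N₂ fed = 3525 × 79/21 = 13260 mol/min.
Fuel reacted = 0.915 × 486 → ξ = 444.7 mol/min.
Outlet (n = n₀ + ν ξ):
  C₄H₁₀: 486 − 1(444.7) = 41.31
  O₂: 3525 − 6.5(444.7) = 635
  N₂: 13260 (inert)
  CO₂: 0 + 4(444.7) = 1779
  H₂O: 0 + 5(444.7) = 2223
Total out = 17940 mol/min; y_N₂ = 13260 / 17940 = 0.7392.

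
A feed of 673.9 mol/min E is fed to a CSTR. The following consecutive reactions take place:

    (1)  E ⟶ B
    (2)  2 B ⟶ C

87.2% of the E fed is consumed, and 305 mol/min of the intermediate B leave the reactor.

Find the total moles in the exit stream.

533 mol/min

Conversion of E: E consumed = 1ξ₁ = 0.872 × 673.9 → ξ₁ = 587.6 mol/min.
B balance: n_B = 0 + 1ξ₁ − 2ξ₂ = 305 → ξ₂ = (1·587.6 − 305)/2 = 141.3 mol/min.
Outlet amounts (n = n₀ + Σ ν·ξ):
  E: 673.9 − 1(587.6) = 86.26
  B: 0 + 1(587.6) − 2(141.3) = 305
  C: 0 + 1(141.3) = 141.3
Total out = 86.26 + 305 + 141.3 = 532.6 mol/min.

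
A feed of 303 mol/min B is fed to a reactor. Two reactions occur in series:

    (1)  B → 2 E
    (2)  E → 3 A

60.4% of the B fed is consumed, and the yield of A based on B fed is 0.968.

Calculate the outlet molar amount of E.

268 mol/min

Conversion of B: B consumed = 1ξ₁ = 0.604 × 303 → ξ₁ = 183 mol/min.
Yield of A: 3ξ₂ / 303 = 0.968 → ξ₂ = 97.77 mol/min.
Outlet amounts (n = n₀ + Σ ν·ξ):
  B: 303 − 1(183) = 120
  E: 0 + 2(183) − 1(97.77) = 268.3
  A: 0 + 3(97.77) = 293.3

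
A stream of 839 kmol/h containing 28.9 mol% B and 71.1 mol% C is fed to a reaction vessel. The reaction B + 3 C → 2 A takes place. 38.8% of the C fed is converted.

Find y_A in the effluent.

C reacted = 0.388 × 596.5 = 231.5 kmol/h; ν_C = −3, so ξ = 231.5/3 = 77.15 kmol/h.
Outlet amounts (n = n₀ + ν ξ):
  B: 242.5 − 1(77.15) = 165.3
  C: 596.5 − 3(77.15) = 365.1
  A: 0 + 2(77.15) = 154.3
Total out = 684.7 kmol/h; y_A = 154.3 / 684.7 = 0.2254.

0.225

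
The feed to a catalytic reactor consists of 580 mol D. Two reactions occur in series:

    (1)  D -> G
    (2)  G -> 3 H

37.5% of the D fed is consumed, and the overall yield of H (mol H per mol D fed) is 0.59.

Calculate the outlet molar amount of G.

Conversion of D: D consumed = 1ξ₁ = 0.375 × 580 → ξ₁ = 217.5 mol.
Yield of H: 3ξ₂ / 580 = 0.59 → ξ₂ = 114.1 mol.
Outlet amounts (n = n₀ + Σ ν·ξ):
  D: 580 − 1(217.5) = 362.5
  G: 0 + 1(217.5) − 1(114.1) = 103.4
  H: 0 + 3(114.1) = 342.2

103 mol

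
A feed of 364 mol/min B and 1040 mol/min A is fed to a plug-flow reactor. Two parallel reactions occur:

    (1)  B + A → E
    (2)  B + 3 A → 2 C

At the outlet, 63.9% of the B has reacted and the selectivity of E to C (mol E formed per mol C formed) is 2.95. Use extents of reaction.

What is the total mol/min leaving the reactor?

Conversion of B: B consumed = 0.639 × 364 = 232.6 mol/min = 1ξ₁ + 1ξ₂.
Selectivity: 1ξ₁ / (2ξ₂) = 2.95 → ξ₁ = 5.9 ξ₂.
Substitute: (1·5.9 + 1) ξ₂ = 232.6 → ξ₂ = 33.71 mol/min, ξ₁ = 198.9 mol/min.
Outlet amounts (n = n₀ + Σ ν·ξ):
  B: 364 − 1(198.9) − 1(33.71) = 131.4
  A: 1040 − 1(198.9) − 3(33.71) = 740
  E: 0 + 1(198.9) = 198.9
  C: 0 + 2(33.71) = 67.42
Total out = 131.4 + 740 + 198.9 + 67.42 = 1138 mol/min.

1140 mol/min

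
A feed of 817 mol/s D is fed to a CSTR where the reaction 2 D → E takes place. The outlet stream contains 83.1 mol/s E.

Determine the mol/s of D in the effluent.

651 mol/s

For E: n = n₀ + 1ξ → 83.1 = 0 + 1ξ, giving ξ = 83.1 mol/s.
Outlet amounts (n = n₀ + ν ξ):
  D: 817 − 2(83.1) = 650.8
  E: 0 + 1(83.1) = 83.1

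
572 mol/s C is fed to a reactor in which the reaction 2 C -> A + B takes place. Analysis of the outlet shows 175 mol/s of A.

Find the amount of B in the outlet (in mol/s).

175 mol/s

For A: n = n₀ + 1ξ → 175 = 0 + 1ξ, giving ξ = 175 mol/s.
Outlet amounts (n = n₀ + ν ξ):
  C: 572 − 2(175) = 222
  A: 0 + 1(175) = 175
  B: 0 + 1(175) = 175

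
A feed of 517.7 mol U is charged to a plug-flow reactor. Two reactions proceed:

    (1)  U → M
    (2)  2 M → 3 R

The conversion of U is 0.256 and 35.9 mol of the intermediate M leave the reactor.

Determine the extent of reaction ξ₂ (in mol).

Conversion of U: U consumed = 1ξ₁ = 0.256 × 517.7 → ξ₁ = 132.5 mol.
M balance: n_M = 0 + 1ξ₁ − 2ξ₂ = 35.9 → ξ₂ = (1·132.5 − 35.9)/2 = 48.32 mol.
Outlet amounts (n = n₀ + Σ ν·ξ):
  U: 517.7 − 1(132.5) = 385.2
  M: 0 + 1(132.5) − 2(48.32) = 35.9
  R: 0 + 3(48.32) = 144.9

ξ₂ = 48.3 mol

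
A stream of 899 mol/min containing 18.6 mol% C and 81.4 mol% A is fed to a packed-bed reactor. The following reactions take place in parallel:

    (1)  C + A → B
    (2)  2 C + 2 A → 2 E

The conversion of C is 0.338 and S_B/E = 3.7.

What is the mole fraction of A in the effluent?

Conversion of C: C consumed = 0.338 × 167.2 = 56.52 mol/min = 1ξ₁ + 2ξ₂.
Selectivity: 1ξ₁ / (2ξ₂) = 3.7 → ξ₁ = 7.4 ξ₂.
Substitute: (1·7.4 + 2) ξ₂ = 56.52 → ξ₂ = 6.013 mol/min, ξ₁ = 44.49 mol/min.
Outlet amounts (n = n₀ + Σ ν·ξ):
  C: 167.2 − 1(44.49) − 2(6.013) = 110.7
  A: 731.8 − 1(44.49) − 2(6.013) = 675.3
  B: 0 + 1(44.49) = 44.49
  E: 0 + 2(6.013) = 12.03
Total out = 842.5 mol/min; y_A = 675.3 / 842.5 = 0.8015.

0.802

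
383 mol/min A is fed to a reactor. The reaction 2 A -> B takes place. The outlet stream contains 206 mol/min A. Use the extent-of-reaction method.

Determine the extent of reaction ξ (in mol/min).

For A: n = n₀ − 2ξ → 206 = 383 − 2ξ, giving ξ = 88.5 mol/min.
Outlet amounts (n = n₀ + ν ξ):
  A: 383 − 2(88.5) = 206
  B: 0 + 1(88.5) = 88.5

ξ = 88.5 mol/min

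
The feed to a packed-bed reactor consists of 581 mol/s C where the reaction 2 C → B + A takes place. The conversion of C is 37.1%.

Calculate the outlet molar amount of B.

C reacted = 0.371 × 581 = 215.6 mol/s; ν_C = −2, so ξ = 215.6/2 = 107.8 mol/s.
Outlet amounts (n = n₀ + ν ξ):
  C: 581 − 2(107.8) = 365.4
  B: 0 + 1(107.8) = 107.8
  A: 0 + 1(107.8) = 107.8

108 mol/s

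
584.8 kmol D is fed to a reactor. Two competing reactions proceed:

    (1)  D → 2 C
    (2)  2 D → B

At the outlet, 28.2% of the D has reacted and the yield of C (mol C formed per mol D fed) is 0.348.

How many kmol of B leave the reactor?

31.6 kmol

Yield of C: 2ξ₁ / 584.8 = 0.348 → ξ₁ = 101.8 kmol.
Conversion of D: 1ξ₁ + 2ξ₂ = 0.282 × 584.8 = 164.9 → ξ₂ = 31.58 kmol.
Outlet amounts (n = n₀ + Σ ν·ξ):
  D: 584.8 − 1(101.8) − 2(31.58) = 419.9
  C: 0 + 2(101.8) = 203.5
  B: 0 + 1(31.58) = 31.58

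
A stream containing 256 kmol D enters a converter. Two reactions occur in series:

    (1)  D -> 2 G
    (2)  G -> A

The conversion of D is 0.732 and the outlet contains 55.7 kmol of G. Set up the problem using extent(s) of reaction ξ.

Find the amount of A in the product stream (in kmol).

319 kmol

Conversion of D: D consumed = 1ξ₁ = 0.732 × 256 → ξ₁ = 187.4 kmol.
G balance: n_G = 0 + 2ξ₁ − 1ξ₂ = 55.7 → ξ₂ = (2·187.4 − 55.7)/1 = 319.1 kmol.
Outlet amounts (n = n₀ + Σ ν·ξ):
  D: 256 − 1(187.4) = 68.61
  G: 0 + 2(187.4) − 1(319.1) = 55.7
  A: 0 + 1(319.1) = 319.1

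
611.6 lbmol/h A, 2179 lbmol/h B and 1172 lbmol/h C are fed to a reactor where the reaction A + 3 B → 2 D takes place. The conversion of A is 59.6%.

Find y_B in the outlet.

A reacted = 0.596 × 611.6 = 364.5 lbmol/h; ν_A = −1, so ξ = 364.5/1 = 364.5 lbmol/h.
Outlet amounts (n = n₀ + ν ξ):
  A: 611.6 − 1(364.5) = 247.1
  B: 2179 − 3(364.5) = 1085
  D: 0 + 2(364.5) = 729
  C: 1172 (inert)
Total out = 3234 lbmol/h; y_B = 1085 / 3234 = 0.3357.

0.336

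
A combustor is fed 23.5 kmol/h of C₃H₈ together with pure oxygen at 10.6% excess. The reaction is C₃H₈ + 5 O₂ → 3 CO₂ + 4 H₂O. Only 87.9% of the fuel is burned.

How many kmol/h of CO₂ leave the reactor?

62 kmol/h

Stoichiometric O₂ = 5 × 23.5 = 117.5 kmol/h; O₂ fed = 117.5 × 1.106 = 130 kmol/h.
Fuel reacted = 0.879 × 23.5 → ξ = 20.66 kmol/h.
Outlet (n = n₀ + ν ξ):
  C₃H₈: 23.5 − 1(20.66) = 2.843
  O₂: 130 − 5(20.66) = 26.67
  CO₂: 0 + 3(20.66) = 61.97
  H₂O: 0 + 4(20.66) = 82.63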